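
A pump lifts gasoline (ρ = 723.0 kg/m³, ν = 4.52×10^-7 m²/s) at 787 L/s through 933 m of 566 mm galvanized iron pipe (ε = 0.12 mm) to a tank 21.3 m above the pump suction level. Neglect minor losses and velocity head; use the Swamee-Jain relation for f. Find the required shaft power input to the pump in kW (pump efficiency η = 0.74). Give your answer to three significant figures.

V = 4Q/(πD²) = 3.128 m/s; Re = 3.92×10^6; ε/D = 2.12×10^-4; f = 0.01421
h_f = f(L/D)V²/2g = 11.68 m
Total head H = z + h_f = 21.3 + 11.68 = 32.98 m
P_hyd = ρgQH = 723.0·9.81·0.787·32.98 = 184.1 kW
P_shaft = P_hyd/η = 184.1/0.74 = 248.8 kW

P_shaft ≈ 249 kW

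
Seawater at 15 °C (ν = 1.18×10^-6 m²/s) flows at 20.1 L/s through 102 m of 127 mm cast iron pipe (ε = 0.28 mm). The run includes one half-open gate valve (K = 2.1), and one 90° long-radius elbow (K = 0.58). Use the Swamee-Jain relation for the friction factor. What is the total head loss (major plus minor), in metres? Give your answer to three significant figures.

V = 4Q/(πD²) = 1.587 m/s; V²/2g = 0.1283 m
Re = 1.71×10^5, ε/D = 0.00220 → f = 0.02520 (Swamee-Jain)
Major: h_f = f(L/D)·V²/2g = 0.02520·803.1·0.1283 = 2.597 m
Minor: ΣK = 2.68; h_m = ΣK·V²/2g = 0.3439 m
Total H_L = 2.597 + 0.3439 = 2.941 m

H_L ≈ 2.94 m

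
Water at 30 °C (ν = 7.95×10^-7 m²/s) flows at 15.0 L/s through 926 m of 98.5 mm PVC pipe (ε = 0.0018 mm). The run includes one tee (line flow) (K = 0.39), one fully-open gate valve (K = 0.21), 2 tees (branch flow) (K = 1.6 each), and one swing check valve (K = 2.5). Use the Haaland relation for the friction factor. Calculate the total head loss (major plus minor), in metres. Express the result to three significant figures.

H_L ≈ 29.2 m

V = 4Q/(πD²) = 1.968 m/s; V²/2g = 0.1975 m
Re = 2.44×10^5, ε/D = 1.83×10^-5 → f = 0.01505 (Haaland)
Major: h_f = f(L/D)·V²/2g = 0.01505·9401·0.1975 = 27.94 m
Minor: ΣK = 6.30; h_m = ΣK·V²/2g = 1.244 m
Total H_L = 27.94 + 1.244 = 29.18 m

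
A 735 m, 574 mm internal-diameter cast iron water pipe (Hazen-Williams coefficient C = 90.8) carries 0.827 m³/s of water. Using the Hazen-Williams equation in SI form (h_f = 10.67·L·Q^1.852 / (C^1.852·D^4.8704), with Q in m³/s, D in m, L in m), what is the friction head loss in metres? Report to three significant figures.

h_f = 10.67·735·0.827^1.852 / (90.8^1.852·0.574^4.8704) = 19.48 m

h_f ≈ 19.5 m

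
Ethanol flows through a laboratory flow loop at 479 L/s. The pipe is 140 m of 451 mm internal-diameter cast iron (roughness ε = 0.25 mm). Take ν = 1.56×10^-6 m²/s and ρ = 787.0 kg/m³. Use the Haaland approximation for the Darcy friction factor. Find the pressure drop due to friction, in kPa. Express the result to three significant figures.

V = 4Q/(πD²) = 4·0.479/(π·0.451²) = 2.998 m/s
Re = VD/ν = 2.998·0.451/1.56×10^-6 = 8.67×10^5 → turbulent
ε/D = 0.25/451 = 5.54×10^-4
Haaland: f = 0.01760
h_f = f(L/D)V²/(2g) = 0.01760·(140/0.451)·2.998²/(2·9.81) = 2.503 m
Δp = ρg·h_f = 787.0·9.81·2.503 = 19.32 kPa

Δp ≈ 19.3 kPa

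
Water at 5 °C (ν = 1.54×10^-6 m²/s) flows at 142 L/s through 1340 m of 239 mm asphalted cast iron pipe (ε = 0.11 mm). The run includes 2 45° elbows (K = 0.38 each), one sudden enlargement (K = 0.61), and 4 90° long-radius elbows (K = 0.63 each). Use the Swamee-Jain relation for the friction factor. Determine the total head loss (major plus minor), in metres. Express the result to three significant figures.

V = 4Q/(πD²) = 3.165 m/s; V²/2g = 0.5106 m
Re = 4.91×10^5, ε/D = 4.60×10^-4 → f = 0.01754 (Swamee-Jain)
Major: h_f = f(L/D)·V²/2g = 0.01754·5607·0.5106 = 50.21 m
Minor: ΣK = 3.89; h_m = ΣK·V²/2g = 1.986 m
Total H_L = 50.21 + 1.986 = 52.20 m

H_L ≈ 52.2 m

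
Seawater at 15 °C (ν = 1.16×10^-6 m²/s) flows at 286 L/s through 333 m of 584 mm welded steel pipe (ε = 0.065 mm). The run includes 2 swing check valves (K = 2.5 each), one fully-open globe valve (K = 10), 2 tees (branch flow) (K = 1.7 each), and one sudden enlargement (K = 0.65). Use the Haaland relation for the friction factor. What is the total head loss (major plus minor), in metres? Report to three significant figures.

V = 4Q/(πD²) = 1.068 m/s; V²/2g = 0.05810 m
Re = 5.38×10^5, ε/D = 1.11×10^-4 → f = 0.01428 (Haaland)
Major: h_f = f(L/D)·V²/2g = 0.01428·570.2·0.05810 = 0.4730 m
Minor: ΣK = 19.1; h_m = ΣK·V²/2g = 1.107 m
Total H_L = 0.4730 + 1.107 = 1.580 m

H_L ≈ 1.58 m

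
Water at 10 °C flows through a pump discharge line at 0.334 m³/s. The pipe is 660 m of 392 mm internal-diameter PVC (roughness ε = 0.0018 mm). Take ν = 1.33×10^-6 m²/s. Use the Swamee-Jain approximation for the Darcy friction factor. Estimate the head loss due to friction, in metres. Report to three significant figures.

V = 4Q/(πD²) = 4·0.334/(π·0.392²) = 2.767 m/s
Re = VD/ν = 2.767·0.392/1.33×10^-6 = 8.16×10^5 → turbulent
ε/D = 0.0018/392 = 4.59×10^-6
Swamee-Jain: f = 0.01212
h_f = f(L/D)V²/(2g) = 0.01212·(660/0.392)·2.767²/(2·9.81) = 7.964 m

h_f ≈ 7.96 m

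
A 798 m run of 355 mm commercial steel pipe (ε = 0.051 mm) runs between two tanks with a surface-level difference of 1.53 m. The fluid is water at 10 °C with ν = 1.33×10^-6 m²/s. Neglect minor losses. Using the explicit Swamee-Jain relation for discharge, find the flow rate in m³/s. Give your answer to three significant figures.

Q ≈ 0.0897 m³/s

Swamee-Jain (Type II): Q = -0.965·√(gD⁵h_f/L)·ln[ε/(3.7D) + √(3.17ν²L/(gD³h_f))]
√(gD⁵h_f/L) = √(9.81·0.355⁵·1.53/798) = 0.01030
ε/(3.7D) = 3.88×10^-5; √(3.17ν²L/(gD³h_f)) = 8.16×10^-5
Q = -0.965·0.01030·ln(1.205×10^-4) = 0.08968 m³/s
Check: V = 0.906 m/s, Re = 2.42×10^5, f = 0.01629, h_f = 1.53 m ≈ 1.53 m ✓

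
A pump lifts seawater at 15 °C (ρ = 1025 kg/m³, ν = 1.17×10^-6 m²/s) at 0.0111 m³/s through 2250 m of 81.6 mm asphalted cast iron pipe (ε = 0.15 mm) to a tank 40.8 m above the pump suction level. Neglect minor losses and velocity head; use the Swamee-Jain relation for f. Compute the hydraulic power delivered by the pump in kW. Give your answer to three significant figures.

P_hyd ≈ 21.8 kW

V = 4Q/(πD²) = 2.123 m/s; Re = 1.48×10^5; ε/D = 0.00184; f = 0.02434
h_f = f(L/D)V²/2g = 154.1 m
Total head H = z + h_f = 40.8 + 154.1 = 194.9 m
P_hyd = ρgQH = 1025·9.81·0.0111·194.9 = 21.76 kW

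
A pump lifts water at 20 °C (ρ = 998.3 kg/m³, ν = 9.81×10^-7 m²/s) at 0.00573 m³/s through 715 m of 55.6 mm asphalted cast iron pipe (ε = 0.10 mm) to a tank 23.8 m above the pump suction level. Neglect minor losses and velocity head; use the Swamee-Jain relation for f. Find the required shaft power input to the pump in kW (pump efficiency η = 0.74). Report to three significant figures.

V = 4Q/(πD²) = 2.360 m/s; Re = 1.34×10^5; ε/D = 0.00180; f = 0.02436
h_f = f(L/D)V²/2g = 88.93 m
Total head H = z + h_f = 23.8 + 88.93 = 112.7 m
P_hyd = ρgQH = 998.3·9.81·0.00573·112.7 = 6.326 kW
P_shaft = P_hyd/η = 6.326/0.74 = 8.548 kW

P_shaft ≈ 8.55 kW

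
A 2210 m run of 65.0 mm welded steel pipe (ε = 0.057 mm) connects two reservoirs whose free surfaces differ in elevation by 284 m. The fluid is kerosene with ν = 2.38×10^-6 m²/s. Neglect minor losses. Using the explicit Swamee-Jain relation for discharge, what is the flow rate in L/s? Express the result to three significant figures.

Swamee-Jain (Type II): Q = -0.965·√(gD⁵h_f/L)·ln[ε/(3.7D) + √(3.17ν²L/(gD³h_f))]
√(gD⁵h_f/L) = √(9.81·0.0650⁵·284/2210) = 0.001209
ε/(3.7D) = 2.37×10^-4; √(3.17ν²L/(gD³h_f)) = 2.28×10^-4
Q = -0.965·0.001209·ln(4.647×10^-4) = 0.008956 m³/s
Check: V = 2.70 m/s, Re = 7.37×10^4, f = 0.02265, h_f = 286 m ≈ 284 m ✓

Q ≈ 8.96 L/s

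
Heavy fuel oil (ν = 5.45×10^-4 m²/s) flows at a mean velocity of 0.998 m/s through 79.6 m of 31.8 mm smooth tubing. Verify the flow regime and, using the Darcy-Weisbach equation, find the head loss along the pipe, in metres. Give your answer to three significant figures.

Re = VD/ν = 0.998·0.03180/5.45×10^-4 = 58.2 → laminar (Re < 2300)
f = 64/Re = 1.099
h_f = f(L/D)V²/(2g) = 1.099·(79.6/0.03180)·0.998²/(2·9.81) = 139.7 m

h_f ≈ 140 m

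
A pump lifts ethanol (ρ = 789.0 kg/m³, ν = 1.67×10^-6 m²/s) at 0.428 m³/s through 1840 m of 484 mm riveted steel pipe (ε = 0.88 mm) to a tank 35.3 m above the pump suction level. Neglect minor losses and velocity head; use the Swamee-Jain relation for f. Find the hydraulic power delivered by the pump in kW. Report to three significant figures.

V = 4Q/(πD²) = 2.326 m/s; Re = 6.74×10^5; ε/D = 0.00182; f = 0.02323
h_f = f(L/D)V²/2g = 24.36 m
Total head H = z + h_f = 35.3 + 24.36 = 59.66 m
P_hyd = ρgQH = 789.0·9.81·0.428·59.66 = 197.6 kW

P_hyd ≈ 198 kW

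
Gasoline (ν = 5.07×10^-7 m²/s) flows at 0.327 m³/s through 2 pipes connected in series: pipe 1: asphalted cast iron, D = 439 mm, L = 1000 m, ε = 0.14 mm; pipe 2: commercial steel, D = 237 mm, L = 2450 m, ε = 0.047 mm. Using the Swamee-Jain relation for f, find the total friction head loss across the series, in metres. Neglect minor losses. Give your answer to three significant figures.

Pipe 1: V = 2.160 m/s, Re = 1.87×10^6, ε/D = 3.19×10^-4, f = 0.01560, h_1 = f(L/D)V²/2g = 8.452 m
Pipe 2: V = 7.412 m/s, Re = 3.46×10^6, ε/D = 1.98×10^-4, f = 0.01408, h_2 = f(L/D)V²/2g = 407.5 m
Series → Q common, losses add: H = Σh = 416.0 m

H ≈ 416 m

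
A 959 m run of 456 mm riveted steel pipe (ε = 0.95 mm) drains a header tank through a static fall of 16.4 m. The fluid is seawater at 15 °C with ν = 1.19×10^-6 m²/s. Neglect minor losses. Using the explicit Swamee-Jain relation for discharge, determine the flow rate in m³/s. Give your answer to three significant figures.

Swamee-Jain (Type II): Q = -0.965·√(gD⁵h_f/L)·ln[ε/(3.7D) + √(3.17ν²L/(gD³h_f))]
√(gD⁵h_f/L) = √(9.81·0.456⁵·16.4/959) = 0.05751
ε/(3.7D) = 5.63×10^-4; √(3.17ν²L/(gD³h_f)) = 1.68×10^-5
Q = -0.965·0.05751·ln(5.799×10^-4) = 0.4136 m³/s
Check: V = 2.53 m/s, Re = 9.71×10^5, f = 0.02394, h_f = 16.5 m ≈ 16.4 m ✓

Q ≈ 0.414 m³/s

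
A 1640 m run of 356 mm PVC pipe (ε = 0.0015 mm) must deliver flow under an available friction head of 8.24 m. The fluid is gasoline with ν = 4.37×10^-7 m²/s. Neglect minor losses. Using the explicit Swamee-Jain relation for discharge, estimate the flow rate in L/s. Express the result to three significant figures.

Q ≈ 177 L/s

Swamee-Jain (Type II): Q = -0.965·√(gD⁵h_f/L)·ln[ε/(3.7D) + √(3.17ν²L/(gD³h_f))]
√(gD⁵h_f/L) = √(9.81·0.356⁵·8.24/1640) = 0.01679
ε/(3.7D) = 1.14×10^-6; √(3.17ν²L/(gD³h_f)) = 1.65×10^-5
Q = -0.965·0.01679·ln(1.764×10^-5) = 0.1773 m³/s
Check: V = 1.78 m/s, Re = 1.45×10^6, f = 0.01105, h_f = 8.23 m ≈ 8.24 m ✓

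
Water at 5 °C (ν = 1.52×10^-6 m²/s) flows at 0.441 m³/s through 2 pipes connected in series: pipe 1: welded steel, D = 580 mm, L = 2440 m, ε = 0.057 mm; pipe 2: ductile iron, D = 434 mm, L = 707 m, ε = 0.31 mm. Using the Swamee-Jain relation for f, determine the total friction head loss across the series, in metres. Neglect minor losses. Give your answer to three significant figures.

H ≈ 22.2 m

Pipe 1: V = 1.669 m/s, Re = 6.37×10^5, ε/D = 9.83×10^-5, f = 0.01407, h_1 = f(L/D)V²/2g = 8.403 m
Pipe 2: V = 2.981 m/s, Re = 8.51×10^5, ε/D = 7.14×10^-4, f = 0.01868, h_2 = f(L/D)V²/2g = 13.78 m
Series → Q common, losses add: H = Σh = 22.18 m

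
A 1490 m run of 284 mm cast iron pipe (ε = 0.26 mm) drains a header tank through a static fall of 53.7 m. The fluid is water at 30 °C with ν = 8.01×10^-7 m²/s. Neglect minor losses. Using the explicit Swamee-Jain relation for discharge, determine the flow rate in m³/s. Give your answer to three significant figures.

Swamee-Jain (Type II): Q = -0.965·√(gD⁵h_f/L)·ln[ε/(3.7D) + √(3.17ν²L/(gD³h_f))]
√(gD⁵h_f/L) = √(9.81·0.284⁵·53.7/1490) = 0.02556
ε/(3.7D) = 2.47×10^-4; √(3.17ν²L/(gD³h_f)) = 1.58×10^-5
Q = -0.965·0.02556·ln(2.633×10^-4) = 0.2033 m³/s
Check: V = 3.21 m/s, Re = 1.14×10^6, f = 0.01959, h_f = 53.9 m ≈ 53.7 m ✓

Q ≈ 0.203 m³/s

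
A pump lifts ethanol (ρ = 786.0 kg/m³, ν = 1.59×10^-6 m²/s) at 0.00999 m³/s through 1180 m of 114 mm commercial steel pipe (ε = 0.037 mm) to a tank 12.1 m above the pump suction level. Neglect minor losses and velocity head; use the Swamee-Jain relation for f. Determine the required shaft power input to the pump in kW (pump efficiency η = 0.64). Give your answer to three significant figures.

P_shaft ≈ 2.72 kW

V = 4Q/(πD²) = 0.9787 m/s; Re = 7.02×10^4; ε/D = 3.25×10^-4; f = 0.02074
h_f = f(L/D)V²/2g = 10.48 m
Total head H = z + h_f = 12.1 + 10.48 = 22.58 m
P_hyd = ρgQH = 786.0·9.81·0.00999·22.58 = 1.739 kW
P_shaft = P_hyd/η = 1.739/0.64 = 2.718 kW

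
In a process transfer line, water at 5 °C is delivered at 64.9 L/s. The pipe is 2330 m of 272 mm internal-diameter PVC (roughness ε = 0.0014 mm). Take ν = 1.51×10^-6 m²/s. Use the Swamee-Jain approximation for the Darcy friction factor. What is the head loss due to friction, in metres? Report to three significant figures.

h_f ≈ 8.48 m

V = 4Q/(πD²) = 4·0.0649/(π·0.272²) = 1.117 m/s
Re = VD/ν = 1.117·0.272/1.51×10^-6 = 2.01×10^5 → turbulent
ε/D = 0.0014/272 = 5.15×10^-6
Swamee-Jain: f = 0.01556
h_f = f(L/D)V²/(2g) = 0.01556·(2330/0.272)·1.117²/(2·9.81) = 8.476 m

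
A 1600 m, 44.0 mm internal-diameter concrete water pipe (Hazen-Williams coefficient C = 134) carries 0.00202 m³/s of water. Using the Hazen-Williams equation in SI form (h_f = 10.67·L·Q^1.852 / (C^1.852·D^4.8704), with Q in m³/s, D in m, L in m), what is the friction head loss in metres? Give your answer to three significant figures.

h_f ≈ 81.2 m

h_f = 10.67·1600·0.00202^1.852 / (134^1.852·0.0440^4.8704) = 81.16 m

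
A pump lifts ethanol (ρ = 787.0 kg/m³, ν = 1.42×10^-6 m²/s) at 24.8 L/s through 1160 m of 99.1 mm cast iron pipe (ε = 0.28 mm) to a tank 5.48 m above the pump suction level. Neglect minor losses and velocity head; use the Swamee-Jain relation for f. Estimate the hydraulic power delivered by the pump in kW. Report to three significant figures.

V = 4Q/(πD²) = 3.215 m/s; Re = 2.24×10^5; ε/D = 0.00283; f = 0.02653
h_f = f(L/D)V²/2g = 163.6 m
Total head H = z + h_f = 5.48 + 163.6 = 169.1 m
P_hyd = ρgQH = 787.0·9.81·0.0248·169.1 = 32.37 kW

P_hyd ≈ 32.4 kW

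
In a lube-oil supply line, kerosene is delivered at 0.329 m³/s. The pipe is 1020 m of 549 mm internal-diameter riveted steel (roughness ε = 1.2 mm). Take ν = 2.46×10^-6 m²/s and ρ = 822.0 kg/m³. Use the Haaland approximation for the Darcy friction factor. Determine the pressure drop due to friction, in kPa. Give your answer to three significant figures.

Δp ≈ 36.2 kPa

V = 4Q/(πD²) = 4·0.329/(π·0.549²) = 1.390 m/s
Re = VD/ν = 1.390·0.549/2.46×10^-6 = 3.10×10^5 → turbulent
ε/D = 1.2/549 = 0.00219
Haaland: f = 0.02452
h_f = f(L/D)V²/(2g) = 0.02452·(1020/0.549)·1.390²/(2·9.81) = 4.484 m
Δp = ρg·h_f = 822.0·9.81·4.484 = 36.16 kPa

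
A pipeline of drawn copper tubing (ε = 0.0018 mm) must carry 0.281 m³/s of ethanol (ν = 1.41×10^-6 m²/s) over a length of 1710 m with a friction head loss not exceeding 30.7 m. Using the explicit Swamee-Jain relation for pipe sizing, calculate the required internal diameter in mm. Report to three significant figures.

Swamee-Jain (Type III): D = 0.66·[ε^1.25·(LQ²/(gh_f))^4.75 + ν·Q^9.4·(L/(gh_f))^5.2]^0.04
LQ²/(gh_f) = 0.4483; L/(gh_f) = 5.678
Term 1 = ε^1.25·(…)^4.75 = 1.46×10^-9; Term 2 = ν·Q^9.4·(…)^5.2 = 7.74×10^-8
D = 0.66·(1.46×10^-9 + 7.74×10^-8)^0.04 = 0.3431 m = 343 mm
Check: V = 3.04 m/s, Re = 7.40×10^5, f = 0.01233, h_f = 28.9 m ≈ 30.7 m ✓

D ≈ 343 mm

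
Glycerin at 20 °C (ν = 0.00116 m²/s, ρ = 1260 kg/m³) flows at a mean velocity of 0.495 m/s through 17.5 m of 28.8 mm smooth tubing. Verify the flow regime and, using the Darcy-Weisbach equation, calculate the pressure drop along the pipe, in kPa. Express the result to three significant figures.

Δp ≈ 488 kPa

Re = VD/ν = 0.495·0.02880/0.00116 = 12.3 → laminar (Re < 2300)
f = 64/Re = 5.208
h_f = f(L/D)V²/(2g) = 5.208·(17.5/0.02880)·0.495²/(2·9.81) = 39.52 m
Δp = ρg·h_f = 1260·9.81·39.52 = 488.5 kPa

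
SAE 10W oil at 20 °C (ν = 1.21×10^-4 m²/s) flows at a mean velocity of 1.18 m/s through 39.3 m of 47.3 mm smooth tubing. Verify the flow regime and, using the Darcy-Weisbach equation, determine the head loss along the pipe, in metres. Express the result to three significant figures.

Re = VD/ν = 1.18·0.04730/1.21×10^-4 = 461 → laminar (Re < 2300)
f = 64/Re = 0.1387
h_f = f(L/D)V²/(2g) = 0.1387·(39.3/0.04730)·1.18²/(2·9.81) = 8.181 m

h_f ≈ 8.18 m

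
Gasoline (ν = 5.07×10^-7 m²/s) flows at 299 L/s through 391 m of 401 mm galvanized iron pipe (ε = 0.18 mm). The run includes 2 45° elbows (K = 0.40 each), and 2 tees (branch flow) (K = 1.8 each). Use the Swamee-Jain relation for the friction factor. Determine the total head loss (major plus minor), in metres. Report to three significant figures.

H_L ≈ 5.90 m

V = 4Q/(πD²) = 2.368 m/s; V²/2g = 0.2857 m
Re = 1.87×10^6, ε/D = 4.49×10^-4 → f = 0.01668 (Swamee-Jain)
Major: h_f = f(L/D)·V²/2g = 0.01668·975.1·0.2857 = 4.645 m
Minor: ΣK = 4.40; h_m = ΣK·V²/2g = 1.257 m
Total H_L = 4.645 + 1.257 = 5.902 m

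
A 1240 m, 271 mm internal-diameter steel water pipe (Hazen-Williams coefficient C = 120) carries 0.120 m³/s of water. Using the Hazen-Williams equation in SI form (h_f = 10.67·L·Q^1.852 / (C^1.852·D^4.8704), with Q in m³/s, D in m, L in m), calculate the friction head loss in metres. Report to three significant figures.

h_f = 10.67·1240·0.120^1.852 / (120^1.852·0.271^4.8704) = 21.24 m

h_f ≈ 21.2 m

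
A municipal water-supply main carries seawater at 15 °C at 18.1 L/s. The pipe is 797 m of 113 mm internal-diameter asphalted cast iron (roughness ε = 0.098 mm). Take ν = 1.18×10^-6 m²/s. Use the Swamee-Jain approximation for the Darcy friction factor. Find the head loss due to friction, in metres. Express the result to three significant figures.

V = 4Q/(πD²) = 4·0.0181/(π·0.113²) = 1.805 m/s
Re = VD/ν = 1.805·0.113/1.18×10^-6 = 1.73×10^5 → turbulent
ε/D = 0.098/113 = 8.67×10^-4
Swamee-Jain: f = 0.02086
h_f = f(L/D)V²/(2g) = 0.02086·(797/0.113)·1.805²/(2·9.81) = 24.43 m

h_f ≈ 24.4 m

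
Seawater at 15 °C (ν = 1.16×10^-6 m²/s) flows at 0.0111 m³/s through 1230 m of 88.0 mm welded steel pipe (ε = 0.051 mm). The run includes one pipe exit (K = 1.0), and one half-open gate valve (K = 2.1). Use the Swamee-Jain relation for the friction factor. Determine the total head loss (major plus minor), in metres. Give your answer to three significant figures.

V = 4Q/(πD²) = 1.825 m/s; V²/2g = 0.1698 m
Re = 1.38×10^5, ε/D = 5.80×10^-4 → f = 0.02001 (Swamee-Jain)
Major: h_f = f(L/D)·V²/2g = 0.02001·13977·0.1698 = 47.48 m
Minor: ΣK = 3.10; h_m = ΣK·V²/2g = 0.5263 m
Total H_L = 47.48 + 0.5263 = 48.01 m

H_L ≈ 48.0 m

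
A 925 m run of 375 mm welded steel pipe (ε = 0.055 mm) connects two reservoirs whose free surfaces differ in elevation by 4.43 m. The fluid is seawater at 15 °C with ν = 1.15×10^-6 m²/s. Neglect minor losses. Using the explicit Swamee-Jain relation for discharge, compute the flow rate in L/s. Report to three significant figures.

Q ≈ 170 L/s

Swamee-Jain (Type II): Q = -0.965·√(gD⁵h_f/L)·ln[ε/(3.7D) + √(3.17ν²L/(gD³h_f))]
√(gD⁵h_f/L) = √(9.81·0.375⁵·4.43/925) = 0.01867
ε/(3.7D) = 3.96×10^-5; √(3.17ν²L/(gD³h_f)) = 4.11×10^-5
Q = -0.965·0.01867·ln(8.077×10^-5) = 0.1697 m³/s
Check: V = 1.54 m/s, Re = 5.01×10^5, f = 0.01498, h_f = 4.45 m ≈ 4.43 m ✓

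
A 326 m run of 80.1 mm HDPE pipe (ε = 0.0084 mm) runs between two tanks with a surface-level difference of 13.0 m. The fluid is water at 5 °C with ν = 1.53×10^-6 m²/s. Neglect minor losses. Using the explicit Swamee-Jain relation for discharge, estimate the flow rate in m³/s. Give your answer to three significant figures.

Q ≈ 0.00923 m³/s

Swamee-Jain (Type II): Q = -0.965·√(gD⁵h_f/L)·ln[ε/(3.7D) + √(3.17ν²L/(gD³h_f))]
√(gD⁵h_f/L) = √(9.81·0.0801⁵·13.0/326) = 0.001136
ε/(3.7D) = 2.83×10^-5; √(3.17ν²L/(gD³h_f)) = 1.92×10^-4
Q = -0.965·0.001136·ln(2.205×10^-4) = 0.009228 m³/s
Check: V = 1.83 m/s, Re = 9.59×10^4, f = 0.01862, h_f = 13.0 m ≈ 13.0 m ✓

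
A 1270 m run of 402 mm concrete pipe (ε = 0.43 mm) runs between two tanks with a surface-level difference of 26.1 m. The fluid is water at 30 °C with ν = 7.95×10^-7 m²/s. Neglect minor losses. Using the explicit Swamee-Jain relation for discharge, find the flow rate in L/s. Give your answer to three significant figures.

Swamee-Jain (Type II): Q = -0.965·√(gD⁵h_f/L)·ln[ε/(3.7D) + √(3.17ν²L/(gD³h_f))]
√(gD⁵h_f/L) = √(9.81·0.402⁵·26.1/1270) = 0.04601
ε/(3.7D) = 2.89×10^-4; √(3.17ν²L/(gD³h_f)) = 1.24×10^-5
Q = -0.965·0.04601·ln(3.015×10^-4) = 0.3599 m³/s
Check: V = 2.84 m/s, Re = 1.43×10^6, f = 0.02024, h_f = 26.2 m ≈ 26.1 m ✓

Q ≈ 360 L/s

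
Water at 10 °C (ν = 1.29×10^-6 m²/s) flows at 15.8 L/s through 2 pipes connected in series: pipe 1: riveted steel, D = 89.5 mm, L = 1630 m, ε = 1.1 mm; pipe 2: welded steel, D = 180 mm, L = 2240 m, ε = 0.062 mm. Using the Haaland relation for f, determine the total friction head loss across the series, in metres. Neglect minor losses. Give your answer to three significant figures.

H ≈ 245 m

Pipe 1: V = 2.511 m/s, Re = 1.74×10^5, ε/D = 0.0123, f = 0.04106, h_1 = f(L/D)V²/2g = 240.4 m
Pipe 2: V = 0.6209 m/s, Re = 8.66×10^4, ε/D = 3.44×10^-4, f = 0.01982, h_2 = f(L/D)V²/2g = 4.846 m
Series → Q common, losses add: H = Σh = 245.2 m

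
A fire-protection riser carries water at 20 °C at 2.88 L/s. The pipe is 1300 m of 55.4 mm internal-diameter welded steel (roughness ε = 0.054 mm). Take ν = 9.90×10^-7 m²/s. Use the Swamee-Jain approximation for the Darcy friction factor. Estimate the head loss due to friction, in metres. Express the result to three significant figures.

h_f ≈ 39.7 m

V = 4Q/(πD²) = 4·0.00288/(π·0.0554²) = 1.195 m/s
Re = VD/ν = 1.195·0.0554/9.90×10^-7 = 6.69×10^4 → turbulent
ε/D = 0.054/55.4 = 9.75×10^-4
Swamee-Jain: f = 0.02323
h_f = f(L/D)V²/(2g) = 0.02323·(1300/0.0554)·1.195²/(2·9.81) = 39.66 m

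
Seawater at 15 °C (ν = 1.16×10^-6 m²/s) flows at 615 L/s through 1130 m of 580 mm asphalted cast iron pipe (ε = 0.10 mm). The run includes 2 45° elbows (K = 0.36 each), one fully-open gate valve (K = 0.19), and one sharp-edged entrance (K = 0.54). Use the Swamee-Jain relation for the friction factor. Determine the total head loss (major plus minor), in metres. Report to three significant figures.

H_L ≈ 8.11 m

V = 4Q/(πD²) = 2.328 m/s; V²/2g = 0.2762 m
Re = 1.16×10^6, ε/D = 1.72×10^-4 → f = 0.01433 (Swamee-Jain)
Major: h_f = f(L/D)·V²/2g = 0.01433·1948·0.2762 = 7.710 m
Minor: ΣK = 1.45; h_m = ΣK·V²/2g = 0.4004 m
Total H_L = 7.710 + 0.4004 = 8.110 m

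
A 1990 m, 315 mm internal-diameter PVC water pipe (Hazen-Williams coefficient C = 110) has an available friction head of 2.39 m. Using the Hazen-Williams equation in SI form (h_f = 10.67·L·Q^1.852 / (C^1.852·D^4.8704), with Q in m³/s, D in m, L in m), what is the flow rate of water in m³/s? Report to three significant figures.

Q ≈ 0.0389 m³/s

Rearranging: Q = [h_f·C^1.852·D^4.8704 / (10.67·L)]^(1/1.852)
Q = [2.39·110^1.852·0.315^4.8704 / (10.67·1990)]^0.540 = 0.03890 m³/s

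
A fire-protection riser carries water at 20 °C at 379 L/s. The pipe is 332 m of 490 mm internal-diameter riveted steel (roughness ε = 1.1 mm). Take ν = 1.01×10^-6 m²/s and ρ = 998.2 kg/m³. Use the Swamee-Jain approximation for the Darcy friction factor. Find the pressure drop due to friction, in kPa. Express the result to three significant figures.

Δp ≈ 33.3 kPa

V = 4Q/(πD²) = 4·0.379/(π·0.490²) = 2.010 m/s
Re = VD/ν = 2.010·0.490/1.01×10^-6 = 9.75×10^5 → turbulent
ε/D = 1.1/490 = 0.00224
Swamee-Jain: f = 0.02441
h_f = f(L/D)V²/(2g) = 0.02441·(332/0.490)·2.010²/(2·9.81) = 3.404 m
Δp = ρg·h_f = 998.2·9.81·3.404 = 33.34 kPa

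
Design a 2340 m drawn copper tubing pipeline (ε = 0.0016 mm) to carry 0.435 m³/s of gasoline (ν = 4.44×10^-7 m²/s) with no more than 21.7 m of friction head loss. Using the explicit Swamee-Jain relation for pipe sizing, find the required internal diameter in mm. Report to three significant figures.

D ≈ 443 mm

Swamee-Jain (Type III): D = 0.66·[ε^1.25·(LQ²/(gh_f))^4.75 + ν·Q^9.4·(L/(gh_f))^5.2]^0.04
LQ²/(gh_f) = 2.080; L/(gh_f) = 10.99
Term 1 = ε^1.25·(…)^4.75 = 1.84×10^-6; Term 2 = ν·Q^9.4·(…)^5.2 = 4.60×10^-5
D = 0.66·(1.84×10^-6 + 4.60×10^-5)^0.04 = 0.4433 m = 443 mm
Check: V = 2.82 m/s, Re = 2.81×10^6, f = 0.009997, h_f = 21.4 m ≈ 21.7 m ✓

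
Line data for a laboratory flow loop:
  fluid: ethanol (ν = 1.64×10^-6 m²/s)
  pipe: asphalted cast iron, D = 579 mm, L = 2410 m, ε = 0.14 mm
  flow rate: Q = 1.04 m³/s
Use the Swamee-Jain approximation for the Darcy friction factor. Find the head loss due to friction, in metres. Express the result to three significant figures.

V = 4Q/(πD²) = 4·1.04/(π·0.579²) = 3.950 m/s
Re = VD/ν = 3.950·0.579/1.64×10^-6 = 1.39×10^6 → turbulent
ε/D = 0.14/579 = 2.42×10^-4
Swamee-Jain: f = 0.01498
h_f = f(L/D)V²/(2g) = 0.01498·(2410/0.579)·3.950²/(2·9.81) = 49.60 m

h_f ≈ 49.6 m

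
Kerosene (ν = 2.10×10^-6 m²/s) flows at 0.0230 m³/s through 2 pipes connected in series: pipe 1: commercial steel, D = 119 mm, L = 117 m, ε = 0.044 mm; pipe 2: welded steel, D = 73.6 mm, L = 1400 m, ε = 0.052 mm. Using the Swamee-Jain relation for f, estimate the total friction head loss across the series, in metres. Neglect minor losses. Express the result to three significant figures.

H ≈ 572 m

Pipe 1: V = 2.068 m/s, Re = 1.17×10^5, ε/D = 3.70×10^-4, f = 0.01940, h_1 = f(L/D)V²/2g = 4.158 m
Pipe 2: V = 5.406 m/s, Re = 1.89×10^5, ε/D = 7.07×10^-4, f = 0.02003, h_2 = f(L/D)V²/2g = 567.5 m
Series → Q common, losses add: H = Σh = 571.7 m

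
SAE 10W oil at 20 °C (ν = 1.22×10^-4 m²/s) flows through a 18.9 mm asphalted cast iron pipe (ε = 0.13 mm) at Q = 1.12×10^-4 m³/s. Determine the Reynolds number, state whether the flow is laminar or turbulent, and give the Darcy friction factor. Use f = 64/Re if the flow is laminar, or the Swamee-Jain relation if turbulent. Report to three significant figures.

V = 4Q/(πD²) = 0.3992 m/s
Re = VD/ν = 0.3992·0.0189/1.22×10^-4 = 61.8
Re < 2300 → laminar → f = 64/Re = 1.035

Re ≈ 61.8; laminar; f = 64/Re ≈ 1.03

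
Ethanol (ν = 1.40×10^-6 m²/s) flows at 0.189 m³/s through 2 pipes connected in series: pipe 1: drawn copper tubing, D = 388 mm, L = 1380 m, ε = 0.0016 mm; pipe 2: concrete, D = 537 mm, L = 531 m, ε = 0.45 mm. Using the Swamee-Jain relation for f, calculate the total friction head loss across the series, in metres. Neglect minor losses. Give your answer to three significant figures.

Pipe 1: V = 1.598 m/s, Re = 4.43×10^5, ε/D = 4.12×10^-6, f = 0.01344, h_1 = f(L/D)V²/2g = 6.226 m
Pipe 2: V = 0.8345 m/s, Re = 3.20×10^5, ε/D = 8.38×10^-4, f = 0.01998, h_2 = f(L/D)V²/2g = 0.7012 m
Series → Q common, losses add: H = Σh = 6.927 m

H ≈ 6.93 m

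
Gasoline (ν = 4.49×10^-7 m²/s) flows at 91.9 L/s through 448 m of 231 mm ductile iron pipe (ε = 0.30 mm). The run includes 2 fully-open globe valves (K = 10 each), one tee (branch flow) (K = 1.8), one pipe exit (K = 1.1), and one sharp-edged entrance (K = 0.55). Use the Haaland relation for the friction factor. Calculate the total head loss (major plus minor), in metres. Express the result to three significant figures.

V = 4Q/(πD²) = 2.193 m/s; V²/2g = 0.2451 m
Re = 1.13×10^6, ε/D = 0.00130 → f = 0.02118 (Haaland)
Major: h_f = f(L/D)·V²/2g = 0.02118·1939·0.2451 = 10.07 m
Minor: ΣK = 23.4; h_m = ΣK·V²/2g = 5.747 m
Total H_L = 10.07 + 5.747 = 15.82 m

H_L ≈ 15.8 m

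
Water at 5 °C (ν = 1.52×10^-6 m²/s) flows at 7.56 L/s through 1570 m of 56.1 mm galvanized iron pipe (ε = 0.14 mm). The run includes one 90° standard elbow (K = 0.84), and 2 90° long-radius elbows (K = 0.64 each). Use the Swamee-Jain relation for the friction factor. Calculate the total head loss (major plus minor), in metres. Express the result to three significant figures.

H_L ≈ 353 m

V = 4Q/(πD²) = 3.058 m/s; V²/2g = 0.4768 m
Re = 1.13×10^5, ε/D = 0.00250 → f = 0.02640 (Swamee-Jain)
Major: h_f = f(L/D)·V²/2g = 0.02640·27986·0.4768 = 352.3 m
Minor: ΣK = 2.12; h_m = ΣK·V²/2g = 1.011 m
Total H_L = 352.3 + 1.011 = 353.3 m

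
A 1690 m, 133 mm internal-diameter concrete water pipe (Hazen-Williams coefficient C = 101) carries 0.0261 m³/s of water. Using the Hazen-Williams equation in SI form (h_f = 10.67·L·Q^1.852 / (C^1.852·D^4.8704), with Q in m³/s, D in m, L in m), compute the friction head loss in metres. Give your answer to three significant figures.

h_f = 10.67·1690·0.0261^1.852 / (101^1.852·0.133^4.8704) = 75.66 m

h_f ≈ 75.7 m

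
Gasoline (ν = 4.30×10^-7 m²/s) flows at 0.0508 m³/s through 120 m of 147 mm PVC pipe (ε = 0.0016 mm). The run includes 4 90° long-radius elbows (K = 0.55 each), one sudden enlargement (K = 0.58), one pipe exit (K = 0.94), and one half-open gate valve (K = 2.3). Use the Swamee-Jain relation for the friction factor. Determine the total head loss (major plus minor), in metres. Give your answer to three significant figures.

H_L ≈ 7.16 m

V = 4Q/(πD²) = 2.993 m/s; V²/2g = 0.4566 m
Re = 1.02×10^6, ε/D = 1.09×10^-5 → f = 0.01183 (Swamee-Jain)
Major: h_f = f(L/D)·V²/2g = 0.01183·816.3·0.4566 = 4.411 m
Minor: ΣK = 6.02; h_m = ΣK·V²/2g = 2.749 m
Total H_L = 4.411 + 2.749 = 7.160 m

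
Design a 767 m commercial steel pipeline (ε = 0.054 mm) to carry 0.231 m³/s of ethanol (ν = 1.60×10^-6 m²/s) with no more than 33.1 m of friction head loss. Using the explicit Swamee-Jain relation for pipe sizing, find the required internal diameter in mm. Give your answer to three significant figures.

Swamee-Jain (Type III): D = 0.66·[ε^1.25·(LQ²/(gh_f))^4.75 + ν·Q^9.4·(L/(gh_f))^5.2]^0.04
LQ²/(gh_f) = 0.1260; L/(gh_f) = 2.362
Term 1 = ε^1.25·(…)^4.75 = 2.47×10^-10; Term 2 = ν·Q^9.4·(…)^5.2 = 1.46×10^-10
D = 0.66·(2.47×10^-10 + 1.46×10^-10)^0.04 = 0.2775 m = 278 mm
Check: V = 3.82 m/s, Re = 6.62×10^5, f = 0.01511, h_f = 31.0 m ≈ 33.1 m ✓

D ≈ 278 mm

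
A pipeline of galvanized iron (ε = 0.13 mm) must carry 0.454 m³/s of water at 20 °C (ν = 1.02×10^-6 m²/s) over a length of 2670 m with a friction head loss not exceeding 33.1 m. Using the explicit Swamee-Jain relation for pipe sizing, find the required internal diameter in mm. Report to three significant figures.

Swamee-Jain (Type III): D = 0.66·[ε^1.25·(LQ²/(gh_f))^4.75 + ν·Q^9.4·(L/(gh_f))^5.2]^0.04
LQ²/(gh_f) = 1.695; L/(gh_f) = 8.223
Term 1 = ε^1.25·(…)^4.75 = 1.70×10^-4; Term 2 = ν·Q^9.4·(…)^5.2 = 3.49×10^-5
D = 0.66·(1.70×10^-4 + 3.49×10^-5)^0.04 = 0.4699 m = 470 mm
Check: V = 2.62 m/s, Re = 1.21×10^6, f = 0.01542, h_f = 30.6 m ≈ 33.1 m ✓

D ≈ 470 mm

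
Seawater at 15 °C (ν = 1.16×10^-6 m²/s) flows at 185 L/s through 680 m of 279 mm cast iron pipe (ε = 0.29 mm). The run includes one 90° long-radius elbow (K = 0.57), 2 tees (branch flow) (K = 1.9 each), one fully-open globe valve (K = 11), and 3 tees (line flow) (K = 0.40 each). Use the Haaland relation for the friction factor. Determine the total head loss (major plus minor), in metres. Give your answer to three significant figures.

V = 4Q/(πD²) = 3.026 m/s; V²/2g = 0.4667 m
Re = 7.28×10^5, ε/D = 0.00104 → f = 0.02021 (Haaland)
Major: h_f = f(L/D)·V²/2g = 0.02021·2437·0.4667 = 22.99 m
Minor: ΣK = 16.6; h_m = ΣK·V²/2g = 7.733 m
Total H_L = 22.99 + 7.733 = 30.73 m

H_L ≈ 30.7 m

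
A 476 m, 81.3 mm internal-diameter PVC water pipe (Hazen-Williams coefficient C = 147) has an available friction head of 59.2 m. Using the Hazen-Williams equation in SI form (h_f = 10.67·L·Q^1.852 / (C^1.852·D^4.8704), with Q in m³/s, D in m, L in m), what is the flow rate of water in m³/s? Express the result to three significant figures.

Rearranging: Q = [h_f·C^1.852·D^4.8704 / (10.67·L)]^(1/1.852)
Q = [59.2·147^1.852·0.0813^4.8704 / (10.67·476)]^0.540 = 0.01808 m³/s

Q ≈ 0.0181 m³/s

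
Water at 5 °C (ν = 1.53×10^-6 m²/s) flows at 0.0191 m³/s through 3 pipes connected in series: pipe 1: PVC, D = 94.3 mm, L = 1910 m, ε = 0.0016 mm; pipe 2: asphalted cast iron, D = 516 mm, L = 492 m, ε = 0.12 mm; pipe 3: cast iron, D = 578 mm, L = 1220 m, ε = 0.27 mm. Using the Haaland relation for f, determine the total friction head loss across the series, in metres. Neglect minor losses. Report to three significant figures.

Pipe 1: V = 2.735 m/s, Re = 1.69×10^5, ε/D = 1.70×10^-5, f = 0.01612, h_1 = f(L/D)V²/2g = 124.5 m
Pipe 2: V = 0.09134 m/s, Re = 3.08×10^4, ε/D = 2.33×10^-4, f = 0.02369, h_2 = f(L/D)V²/2g = 0.009604 m
Pipe 3: V = 0.07279 m/s, Re = 2.75×10^4, ε/D = 4.67×10^-4, f = 0.02483, h_3 = f(L/D)V²/2g = 0.01415 m
Series → Q common, losses add: H = Σh = 124.5 m

H ≈ 124 m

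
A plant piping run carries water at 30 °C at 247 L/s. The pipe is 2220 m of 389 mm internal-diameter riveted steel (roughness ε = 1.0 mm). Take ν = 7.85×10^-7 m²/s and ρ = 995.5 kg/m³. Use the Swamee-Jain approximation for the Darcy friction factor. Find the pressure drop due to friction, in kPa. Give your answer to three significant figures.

Δp ≈ 310 kPa

V = 4Q/(πD²) = 4·0.247/(π·0.389²) = 2.078 m/s
Re = VD/ν = 2.078·0.389/7.85×10^-7 = 1.03×10^6 → turbulent
ε/D = 1.0/389 = 0.00257
Swamee-Jain: f = 0.02528
h_f = f(L/D)V²/(2g) = 0.02528·(2220/0.389)·2.078²/(2·9.81) = 31.77 m
Δp = ρg·h_f = 995.5·9.81·31.77 = 310.2 kPa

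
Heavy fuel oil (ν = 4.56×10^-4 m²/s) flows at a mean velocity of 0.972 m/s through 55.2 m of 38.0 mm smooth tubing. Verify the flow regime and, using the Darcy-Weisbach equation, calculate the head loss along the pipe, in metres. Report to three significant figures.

Re = VD/ν = 0.972·0.03800/4.56×10^-4 = 81.0 → laminar (Re < 2300)
f = 64/Re = 0.7901
h_f = f(L/D)V²/(2g) = 0.7901·(55.2/0.03800)·0.972²/(2·9.81) = 55.27 m

h_f ≈ 55.3 m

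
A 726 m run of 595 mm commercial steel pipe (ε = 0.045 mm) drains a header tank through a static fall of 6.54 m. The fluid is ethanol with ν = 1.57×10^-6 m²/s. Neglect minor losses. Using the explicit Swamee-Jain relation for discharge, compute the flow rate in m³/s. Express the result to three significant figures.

Q ≈ 0.792 m³/s

Swamee-Jain (Type II): Q = -0.965·√(gD⁵h_f/L)·ln[ε/(3.7D) + √(3.17ν²L/(gD³h_f))]
√(gD⁵h_f/L) = √(9.81·0.595⁵·6.54/726) = 0.08118
ε/(3.7D) = 2.04×10^-5; √(3.17ν²L/(gD³h_f)) = 2.05×10^-5
Q = -0.965·0.08118·ln(4.093×10^-5) = 0.7915 m³/s
Check: V = 2.85 m/s, Re = 1.08×10^6, f = 0.01304, h_f = 6.57 m ≈ 6.54 m ✓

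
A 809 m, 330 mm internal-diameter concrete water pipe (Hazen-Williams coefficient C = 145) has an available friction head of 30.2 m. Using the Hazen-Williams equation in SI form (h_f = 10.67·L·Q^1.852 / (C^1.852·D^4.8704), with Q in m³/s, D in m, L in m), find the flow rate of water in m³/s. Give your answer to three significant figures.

Rearranging: Q = [h_f·C^1.852·D^4.8704 / (10.67·L)]^(1/1.852)
Q = [30.2·145^1.852·0.330^4.8704 / (10.67·809)]^0.540 = 0.3706 m³/s

Q ≈ 0.371 m³/s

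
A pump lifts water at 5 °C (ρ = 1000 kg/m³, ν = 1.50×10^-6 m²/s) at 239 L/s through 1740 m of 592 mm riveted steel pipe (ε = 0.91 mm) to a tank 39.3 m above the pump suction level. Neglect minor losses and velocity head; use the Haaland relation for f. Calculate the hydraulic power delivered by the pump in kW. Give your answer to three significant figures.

V = 4Q/(πD²) = 0.8683 m/s; Re = 3.43×10^5; ε/D = 0.00154; f = 0.02247
h_f = f(L/D)V²/2g = 2.537 m
Total head H = z + h_f = 39.3 + 2.537 = 41.84 m
P_hyd = ρgQH = 1000·9.81·0.239·41.84 = 98.09 kW

P_hyd ≈ 98.1 kW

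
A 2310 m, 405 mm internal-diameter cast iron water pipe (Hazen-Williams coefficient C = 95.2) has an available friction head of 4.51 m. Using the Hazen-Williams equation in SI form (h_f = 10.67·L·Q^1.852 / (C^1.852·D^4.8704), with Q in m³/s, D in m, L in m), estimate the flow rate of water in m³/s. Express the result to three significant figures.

Q ≈ 0.0848 m³/s

Rearranging: Q = [h_f·C^1.852·D^4.8704 / (10.67·L)]^(1/1.852)
Q = [4.51·95.2^1.852·0.405^4.8704 / (10.67·2310)]^0.540 = 0.08476 m³/s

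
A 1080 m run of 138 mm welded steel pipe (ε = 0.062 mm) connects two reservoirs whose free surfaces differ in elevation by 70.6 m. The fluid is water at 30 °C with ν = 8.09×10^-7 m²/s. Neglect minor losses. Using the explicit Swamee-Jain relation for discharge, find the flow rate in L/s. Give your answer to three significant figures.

Q ≈ 47.9 L/s

Swamee-Jain (Type II): Q = -0.965·√(gD⁵h_f/L)·ln[ε/(3.7D) + √(3.17ν²L/(gD³h_f))]
√(gD⁵h_f/L) = √(9.81·0.138⁵·70.6/1080) = 0.005665
ε/(3.7D) = 1.21×10^-4; √(3.17ν²L/(gD³h_f)) = 3.51×10^-5
Q = -0.965·0.005665·ln(1.565×10^-4) = 0.04790 m³/s
Check: V = 3.20 m/s, Re = 5.46×10^5, f = 0.01737, h_f = 71.1 m ≈ 70.6 m ✓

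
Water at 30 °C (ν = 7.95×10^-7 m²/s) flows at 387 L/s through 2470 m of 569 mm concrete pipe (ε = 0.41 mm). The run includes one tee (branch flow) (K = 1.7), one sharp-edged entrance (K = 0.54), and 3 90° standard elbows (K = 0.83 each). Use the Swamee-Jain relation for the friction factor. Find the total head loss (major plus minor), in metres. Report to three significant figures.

V = 4Q/(πD²) = 1.522 m/s; V²/2g = 0.1181 m
Re = 1.09×10^6, ε/D = 7.21×10^-4 → f = 0.01860 (Swamee-Jain)
Major: h_f = f(L/D)·V²/2g = 0.01860·4341·0.1181 = 9.534 m
Minor: ΣK = 4.73; h_m = ΣK·V²/2g = 0.5584 m
Total H_L = 9.534 + 0.5584 = 10.09 m

H_L ≈ 10.1 m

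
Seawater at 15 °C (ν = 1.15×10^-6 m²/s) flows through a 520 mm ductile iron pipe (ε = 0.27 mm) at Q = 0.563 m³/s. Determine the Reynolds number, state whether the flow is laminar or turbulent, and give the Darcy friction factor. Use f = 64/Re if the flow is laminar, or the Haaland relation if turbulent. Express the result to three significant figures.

V = 4Q/(πD²) = 2.651 m/s
Re = VD/ν = 2.651·0.520/1.15×10^-6 = 1.20×10^6
Re > 4000 → turbulent; ε/D = 5.19×10^-4
Haaland: f = 0.01723

Re ≈ 1.20×10^6; turbulent; f ≈ 0.0172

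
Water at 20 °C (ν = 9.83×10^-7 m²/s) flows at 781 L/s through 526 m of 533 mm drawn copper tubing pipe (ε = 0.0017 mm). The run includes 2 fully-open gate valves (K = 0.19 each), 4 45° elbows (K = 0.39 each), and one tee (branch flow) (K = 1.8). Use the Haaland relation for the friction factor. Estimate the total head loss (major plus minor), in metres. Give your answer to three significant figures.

V = 4Q/(πD²) = 3.500 m/s; V²/2g = 0.6245 m
Re = 1.90×10^6, ε/D = 3.19×10^-6 → f = 0.01051 (Haaland)
Major: h_f = f(L/D)·V²/2g = 0.01051·986.9·0.6245 = 6.480 m
Minor: ΣK = 3.74; h_m = ΣK·V²/2g = 2.336 m
Total H_L = 6.480 + 2.336 = 8.816 m

H_L ≈ 8.82 m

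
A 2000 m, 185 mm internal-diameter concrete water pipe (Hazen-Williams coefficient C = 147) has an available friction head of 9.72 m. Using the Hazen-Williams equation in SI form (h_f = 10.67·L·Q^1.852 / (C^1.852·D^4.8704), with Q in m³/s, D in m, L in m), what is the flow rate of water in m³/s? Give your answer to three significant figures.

Q ≈ 0.0273 m³/s

Rearranging: Q = [h_f·C^1.852·D^4.8704 / (10.67·L)]^(1/1.852)
Q = [9.72·147^1.852·0.185^4.8704 / (10.67·2000)]^0.540 = 0.02728 m³/s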